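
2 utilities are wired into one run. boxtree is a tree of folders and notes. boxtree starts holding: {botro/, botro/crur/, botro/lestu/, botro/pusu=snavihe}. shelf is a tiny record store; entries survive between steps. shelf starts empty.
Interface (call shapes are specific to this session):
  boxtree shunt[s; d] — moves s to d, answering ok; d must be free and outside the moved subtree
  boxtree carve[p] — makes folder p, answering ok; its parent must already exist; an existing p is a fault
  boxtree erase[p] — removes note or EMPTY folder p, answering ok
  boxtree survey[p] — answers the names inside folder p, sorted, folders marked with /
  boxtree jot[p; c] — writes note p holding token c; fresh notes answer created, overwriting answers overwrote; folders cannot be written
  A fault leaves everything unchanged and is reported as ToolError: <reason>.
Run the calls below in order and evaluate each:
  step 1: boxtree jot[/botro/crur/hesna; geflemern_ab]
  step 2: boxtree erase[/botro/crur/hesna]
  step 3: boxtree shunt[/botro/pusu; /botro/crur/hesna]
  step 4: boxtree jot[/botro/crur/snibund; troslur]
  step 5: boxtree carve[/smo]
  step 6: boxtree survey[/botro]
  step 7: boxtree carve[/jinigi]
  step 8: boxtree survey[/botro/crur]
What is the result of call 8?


Step: boxtree jot[p→/botro/crur/hesna; c→geflemern_ab]
Result: created
Step: boxtree erase[p→/botro/crur/hesna]
Result: ok
Step: boxtree shunt[s→/botro/pusu; d→/botro/crur/hesna]
Result: ok
Step: boxtree jot[p→/botro/crur/snibund; c→troslur]
Result: created
Step: boxtree carve[p→/smo]
Result: ok
Step: boxtree survey[p→/botro]
Result: [crur/, lestu/]
Step: boxtree carve[p→/jinigi]
Result: ok
Step: boxtree survey[p→/botro/crur]
Result: [hesna, snibund]

Answer: [hesna, snibund]


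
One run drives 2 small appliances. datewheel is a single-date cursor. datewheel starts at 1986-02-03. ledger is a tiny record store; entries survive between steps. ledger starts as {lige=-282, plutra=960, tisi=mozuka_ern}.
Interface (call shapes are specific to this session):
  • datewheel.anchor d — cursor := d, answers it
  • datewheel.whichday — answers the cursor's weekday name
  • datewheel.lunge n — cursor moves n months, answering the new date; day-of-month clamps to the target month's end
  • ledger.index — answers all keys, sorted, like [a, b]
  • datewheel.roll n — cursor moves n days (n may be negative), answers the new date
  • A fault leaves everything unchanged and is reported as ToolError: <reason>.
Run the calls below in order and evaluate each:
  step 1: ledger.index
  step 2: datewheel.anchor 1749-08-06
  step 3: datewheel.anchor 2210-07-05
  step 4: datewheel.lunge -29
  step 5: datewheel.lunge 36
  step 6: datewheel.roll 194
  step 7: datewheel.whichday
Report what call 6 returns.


Answer: 2211-08-18

Derivation:
> index
= [lige, plutra, tisi]
> anchor d=1749-08-06
= 1749-08-06
> anchor d=2210-07-05
= 2210-07-05
> lunge n=-29
= 2208-02-05
> lunge n=36
= 2211-02-05
> roll n=194
= 2211-08-18
> whichday
= Sunday


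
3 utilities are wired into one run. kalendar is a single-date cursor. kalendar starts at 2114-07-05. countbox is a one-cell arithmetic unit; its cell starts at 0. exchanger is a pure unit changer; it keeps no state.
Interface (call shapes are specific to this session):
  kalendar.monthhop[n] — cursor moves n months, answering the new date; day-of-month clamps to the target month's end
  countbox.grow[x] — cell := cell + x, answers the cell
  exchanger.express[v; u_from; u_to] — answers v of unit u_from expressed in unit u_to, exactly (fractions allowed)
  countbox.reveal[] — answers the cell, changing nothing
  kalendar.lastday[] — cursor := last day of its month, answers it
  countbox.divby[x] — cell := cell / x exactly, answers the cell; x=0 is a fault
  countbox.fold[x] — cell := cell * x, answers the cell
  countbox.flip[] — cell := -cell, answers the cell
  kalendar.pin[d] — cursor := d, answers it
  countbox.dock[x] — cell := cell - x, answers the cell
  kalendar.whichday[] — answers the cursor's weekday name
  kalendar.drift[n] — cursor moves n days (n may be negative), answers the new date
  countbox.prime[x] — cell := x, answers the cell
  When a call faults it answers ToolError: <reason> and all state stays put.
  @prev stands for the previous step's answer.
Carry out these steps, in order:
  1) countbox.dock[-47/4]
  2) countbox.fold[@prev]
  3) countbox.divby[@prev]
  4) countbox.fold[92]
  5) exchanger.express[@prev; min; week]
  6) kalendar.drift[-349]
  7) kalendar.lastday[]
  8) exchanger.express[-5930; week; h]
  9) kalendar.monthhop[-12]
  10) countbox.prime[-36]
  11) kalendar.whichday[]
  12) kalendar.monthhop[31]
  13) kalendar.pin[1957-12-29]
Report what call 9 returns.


Next I call countbox.dock on x→-47/4, and get 47/4.
Using countbox.fold on x→@prev, yielding 2209/16.
I run countbox.divby on x→@prev, giving 1.
I call countbox.fold on x→92, yielding 92.
Invoking exchanger.express on v→@prev, u_from→min, u_to→week, which returns 23/2520.
I try kalendar.drift on n→-349, and observe 2113-07-21.
Calling kalendar.lastday(), and observe 2113-07-31.
I run exchanger.express on v→-5930, u_from→week, u_to→h, and observe -996240.
Invoking kalendar.monthhop on n→-12: 2112-07-31.
I invoke countbox.prime on x→-36, and observe -36.
Now I run kalendar.whichday, and see Sunday.
Calling kalendar.monthhop on n→31, — result: 2115-02-28.
I invoke kalendar.pin on d→1957-12-29: 1957-12-29.

Answer: 2112-07-31


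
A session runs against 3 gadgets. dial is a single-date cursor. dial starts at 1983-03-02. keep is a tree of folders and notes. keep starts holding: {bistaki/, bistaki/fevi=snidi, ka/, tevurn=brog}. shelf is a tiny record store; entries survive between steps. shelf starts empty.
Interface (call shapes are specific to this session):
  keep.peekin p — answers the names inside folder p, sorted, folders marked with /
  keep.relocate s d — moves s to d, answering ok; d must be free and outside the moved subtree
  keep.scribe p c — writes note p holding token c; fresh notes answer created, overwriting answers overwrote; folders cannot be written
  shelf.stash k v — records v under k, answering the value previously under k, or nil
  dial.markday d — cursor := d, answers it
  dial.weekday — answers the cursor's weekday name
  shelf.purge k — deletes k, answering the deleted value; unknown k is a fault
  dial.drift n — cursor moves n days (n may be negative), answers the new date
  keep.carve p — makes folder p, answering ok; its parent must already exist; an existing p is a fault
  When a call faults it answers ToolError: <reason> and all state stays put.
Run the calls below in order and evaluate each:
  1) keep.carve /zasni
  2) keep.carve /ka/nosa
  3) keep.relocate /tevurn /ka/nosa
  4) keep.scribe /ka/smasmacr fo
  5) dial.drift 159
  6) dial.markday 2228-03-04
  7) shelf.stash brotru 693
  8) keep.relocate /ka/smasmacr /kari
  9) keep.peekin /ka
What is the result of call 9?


>>> keep.carve p=/zasni
= ok
>>> keep.carve p=/ka/nosa
= ok
>>> keep.relocate s=/tevurn d=/ka/nosa
= ToolError: exists
>>> keep.scribe p=/ka/smasmacr c=fo
= created
>>> dial.drift n=159
= 1983-08-08
>>> dial.markday d=2228-03-04
= 2228-03-04
>>> shelf.stash k=brotru v=693
= nil
>>> keep.relocate s=/ka/smasmacr d=/kari
= ok
>>> keep.peekin p=/ka
= [nosa/]

Answer: [nosa/]


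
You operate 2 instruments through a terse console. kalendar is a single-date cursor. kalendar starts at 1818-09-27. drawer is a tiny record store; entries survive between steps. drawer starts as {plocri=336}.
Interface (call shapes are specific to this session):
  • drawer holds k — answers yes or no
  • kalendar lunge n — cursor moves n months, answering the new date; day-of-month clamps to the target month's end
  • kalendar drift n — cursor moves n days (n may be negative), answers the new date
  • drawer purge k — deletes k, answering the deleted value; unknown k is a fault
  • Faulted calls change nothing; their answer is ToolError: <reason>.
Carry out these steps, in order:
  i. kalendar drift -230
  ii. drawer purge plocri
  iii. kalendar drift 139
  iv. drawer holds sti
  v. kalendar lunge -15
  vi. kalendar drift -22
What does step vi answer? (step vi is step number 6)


Answer: 1817-03-06

Derivation:
$ kalendar drift n→-230
:: 1818-02-09
$ drawer purge k→plocri
:: 336
$ kalendar drift n→139
:: 1818-06-28
$ drawer holds k→sti
:: no
$ kalendar lunge n→-15
:: 1817-03-28
$ kalendar drift n→-22
:: 1817-03-06


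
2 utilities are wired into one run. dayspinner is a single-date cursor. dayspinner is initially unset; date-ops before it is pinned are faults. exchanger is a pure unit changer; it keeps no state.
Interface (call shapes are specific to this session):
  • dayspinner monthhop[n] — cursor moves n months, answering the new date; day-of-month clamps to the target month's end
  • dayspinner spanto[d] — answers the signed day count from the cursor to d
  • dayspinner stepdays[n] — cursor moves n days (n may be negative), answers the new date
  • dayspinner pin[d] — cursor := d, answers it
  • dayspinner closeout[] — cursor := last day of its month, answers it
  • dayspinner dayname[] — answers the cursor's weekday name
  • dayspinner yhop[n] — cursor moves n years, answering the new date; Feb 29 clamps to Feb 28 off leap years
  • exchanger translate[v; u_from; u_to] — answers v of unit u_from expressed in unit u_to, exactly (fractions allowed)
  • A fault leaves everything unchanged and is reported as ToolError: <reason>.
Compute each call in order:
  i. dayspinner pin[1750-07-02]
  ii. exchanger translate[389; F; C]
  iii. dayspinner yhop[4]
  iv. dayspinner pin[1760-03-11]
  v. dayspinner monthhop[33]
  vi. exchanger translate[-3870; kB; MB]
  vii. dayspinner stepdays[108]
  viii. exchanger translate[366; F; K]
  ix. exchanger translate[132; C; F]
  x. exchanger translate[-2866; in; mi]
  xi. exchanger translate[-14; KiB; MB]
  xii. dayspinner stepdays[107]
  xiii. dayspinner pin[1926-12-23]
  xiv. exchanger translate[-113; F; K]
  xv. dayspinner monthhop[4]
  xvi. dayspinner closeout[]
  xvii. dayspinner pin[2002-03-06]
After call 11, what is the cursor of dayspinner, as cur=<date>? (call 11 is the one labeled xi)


Now I run dayspinner pin using 1750-07-02, yielding 1750-07-02.
I invoke exchanger translate using 389, F, C, yielding 595/3.
Calling dayspinner yhop using 4, giving 1754-07-02.
I try dayspinner pin using 1760-03-11, and observe 1760-03-11.
Calling dayspinner monthhop using 33, and see 1762-12-11.
I invoke exchanger translate using -3870, kB, MB, — result: -387/100.
I call dayspinner stepdays using 108, — result: 1763-03-29.
Now I run exchanger translate using 366, F, K, giving 82567/180.
Using exchanger translate using 132, C, F, which returns 1348/5.
I run exchanger translate using -2866, in, mi, yielding -1433/31680.
I run exchanger translate using -14, KiB, MB, giving -224/15625.
Then dayspinner stepdays using 107, and observe 1763-07-14.
I invoke dayspinner pin using 1926-12-23: 1926-12-23.
Calling exchanger translate using -113, F, K, yielding 34667/180.
Using dayspinner monthhop using 4, and see 1927-04-23.
I run dayspinner closeout(), and get 1927-04-30.
Next I call dayspinner pin using 2002-03-06, and see 2002-03-06.

Answer: cur=1763-03-29


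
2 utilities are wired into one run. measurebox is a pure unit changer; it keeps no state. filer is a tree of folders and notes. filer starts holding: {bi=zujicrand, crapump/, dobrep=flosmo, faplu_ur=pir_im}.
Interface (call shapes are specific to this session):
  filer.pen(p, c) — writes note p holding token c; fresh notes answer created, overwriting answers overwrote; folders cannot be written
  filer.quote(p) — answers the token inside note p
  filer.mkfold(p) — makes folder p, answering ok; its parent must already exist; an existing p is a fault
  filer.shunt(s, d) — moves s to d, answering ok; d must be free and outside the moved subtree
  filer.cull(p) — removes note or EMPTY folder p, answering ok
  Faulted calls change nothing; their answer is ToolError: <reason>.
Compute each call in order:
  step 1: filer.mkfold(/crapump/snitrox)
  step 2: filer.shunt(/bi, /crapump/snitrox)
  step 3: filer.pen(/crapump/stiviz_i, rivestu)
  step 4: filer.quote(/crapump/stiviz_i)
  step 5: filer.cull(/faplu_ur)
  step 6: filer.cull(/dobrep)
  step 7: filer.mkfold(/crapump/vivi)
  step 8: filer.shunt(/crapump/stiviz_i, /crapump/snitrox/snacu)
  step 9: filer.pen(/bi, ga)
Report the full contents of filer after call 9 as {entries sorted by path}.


# 1. filer.mkfold(/crapump/snitrox) -> ok
# 2. filer.shunt(/bi, /crapump/snitrox) -> ToolError: exists
# 3. filer.pen(/crapump/stiviz_i, rivestu) -> created
# 4. filer.quote(/crapump/stiviz_i) -> rivestu
# 5. filer.cull(/faplu_ur) -> ok
# 6. filer.cull(/dobrep) -> ok
# 7. filer.mkfold(/crapump/vivi) -> ok
# 8. filer.shunt(/crapump/stiviz_i, /crapump/snitrox/snacu) -> ok
# 9. filer.pen(/bi, ga) -> overwrote

Answer: {bi=ga, crapump/, crapump/snitrox/, crapump/snitrox/snacu=rivestu, crapump/vivi/}


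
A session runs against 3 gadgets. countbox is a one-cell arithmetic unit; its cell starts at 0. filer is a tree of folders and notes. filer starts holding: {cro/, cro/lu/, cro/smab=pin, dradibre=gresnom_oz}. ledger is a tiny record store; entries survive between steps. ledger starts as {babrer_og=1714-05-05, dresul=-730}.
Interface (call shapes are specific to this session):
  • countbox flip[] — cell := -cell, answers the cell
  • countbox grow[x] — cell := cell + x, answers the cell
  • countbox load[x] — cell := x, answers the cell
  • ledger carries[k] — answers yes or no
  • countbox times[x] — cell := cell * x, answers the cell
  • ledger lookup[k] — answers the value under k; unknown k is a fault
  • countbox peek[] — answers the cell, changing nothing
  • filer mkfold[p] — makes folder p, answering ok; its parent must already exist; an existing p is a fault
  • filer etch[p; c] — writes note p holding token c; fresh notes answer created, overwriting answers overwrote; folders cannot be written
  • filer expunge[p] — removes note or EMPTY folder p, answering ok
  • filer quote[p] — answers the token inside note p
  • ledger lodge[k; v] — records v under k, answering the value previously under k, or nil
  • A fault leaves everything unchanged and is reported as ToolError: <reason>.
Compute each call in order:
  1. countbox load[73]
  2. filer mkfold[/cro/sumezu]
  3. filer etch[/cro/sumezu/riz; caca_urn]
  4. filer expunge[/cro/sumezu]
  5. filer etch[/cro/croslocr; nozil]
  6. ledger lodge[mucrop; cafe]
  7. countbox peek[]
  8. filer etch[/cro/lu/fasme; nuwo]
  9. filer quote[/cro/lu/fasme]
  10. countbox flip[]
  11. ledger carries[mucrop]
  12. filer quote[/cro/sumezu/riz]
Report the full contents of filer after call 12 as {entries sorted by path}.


Answer: {cro/, cro/croslocr=nozil, cro/lu/, cro/lu/fasme=nuwo, cro/smab=pin, cro/sumezu/, cro/sumezu/riz=caca_urn, dradibre=gresnom_oz}

Derivation:
Step: countbox load[x: 73]
Result: 73
Step: filer mkfold[p: /cro/sumezu]
Result: ok
Step: filer etch[p: /cro/sumezu/riz; c: caca_urn]
Result: created
Step: filer expunge[p: /cro/sumezu]
Result: ToolError: not empty
Step: filer etch[p: /cro/croslocr; c: nozil]
Result: created
Step: ledger lodge[k: mucrop; v: cafe]
Result: nil
Step: countbox peek[]
Result: 73
Step: filer etch[p: /cro/lu/fasme; c: nuwo]
Result: created
Step: filer quote[p: /cro/lu/fasme]
Result: nuwo
Step: countbox flip[]
Result: -73
Step: ledger carries[k: mucrop]
Result: yes
Step: filer quote[p: /cro/sumezu/riz]
Result: caca_urn


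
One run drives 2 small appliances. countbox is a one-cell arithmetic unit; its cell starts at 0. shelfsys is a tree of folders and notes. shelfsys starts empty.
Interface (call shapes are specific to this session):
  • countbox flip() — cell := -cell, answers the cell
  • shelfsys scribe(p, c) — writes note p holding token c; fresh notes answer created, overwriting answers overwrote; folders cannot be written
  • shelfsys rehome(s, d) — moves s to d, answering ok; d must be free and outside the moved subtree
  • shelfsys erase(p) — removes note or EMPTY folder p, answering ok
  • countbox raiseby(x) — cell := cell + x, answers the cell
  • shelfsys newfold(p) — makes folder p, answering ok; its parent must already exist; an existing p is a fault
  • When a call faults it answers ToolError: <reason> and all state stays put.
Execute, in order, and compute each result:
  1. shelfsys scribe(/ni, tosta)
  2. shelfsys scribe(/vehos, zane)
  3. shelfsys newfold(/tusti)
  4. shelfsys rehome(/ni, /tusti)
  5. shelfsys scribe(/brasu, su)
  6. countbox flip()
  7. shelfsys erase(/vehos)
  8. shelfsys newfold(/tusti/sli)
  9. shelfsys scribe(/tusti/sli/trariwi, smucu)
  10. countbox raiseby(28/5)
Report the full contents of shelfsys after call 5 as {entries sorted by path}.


→ shelfsys scribe(p→/ni, c→tosta)
← created
→ shelfsys scribe(p→/vehos, c→zane)
← created
→ shelfsys newfold(p→/tusti)
← ok
→ shelfsys rehome(s→/ni, d→/tusti)
← ToolError: exists
→ shelfsys scribe(p→/brasu, c→su)
← created
→ countbox flip()
← 0
→ shelfsys erase(p→/vehos)
← ok
→ shelfsys newfold(p→/tusti/sli)
← ok
→ shelfsys scribe(p→/tusti/sli/trariwi, c→smucu)
← created
→ countbox raiseby(x→28/5)
← 28/5

Answer: {brasu=su, ni=tosta, tusti/, vehos=zane}


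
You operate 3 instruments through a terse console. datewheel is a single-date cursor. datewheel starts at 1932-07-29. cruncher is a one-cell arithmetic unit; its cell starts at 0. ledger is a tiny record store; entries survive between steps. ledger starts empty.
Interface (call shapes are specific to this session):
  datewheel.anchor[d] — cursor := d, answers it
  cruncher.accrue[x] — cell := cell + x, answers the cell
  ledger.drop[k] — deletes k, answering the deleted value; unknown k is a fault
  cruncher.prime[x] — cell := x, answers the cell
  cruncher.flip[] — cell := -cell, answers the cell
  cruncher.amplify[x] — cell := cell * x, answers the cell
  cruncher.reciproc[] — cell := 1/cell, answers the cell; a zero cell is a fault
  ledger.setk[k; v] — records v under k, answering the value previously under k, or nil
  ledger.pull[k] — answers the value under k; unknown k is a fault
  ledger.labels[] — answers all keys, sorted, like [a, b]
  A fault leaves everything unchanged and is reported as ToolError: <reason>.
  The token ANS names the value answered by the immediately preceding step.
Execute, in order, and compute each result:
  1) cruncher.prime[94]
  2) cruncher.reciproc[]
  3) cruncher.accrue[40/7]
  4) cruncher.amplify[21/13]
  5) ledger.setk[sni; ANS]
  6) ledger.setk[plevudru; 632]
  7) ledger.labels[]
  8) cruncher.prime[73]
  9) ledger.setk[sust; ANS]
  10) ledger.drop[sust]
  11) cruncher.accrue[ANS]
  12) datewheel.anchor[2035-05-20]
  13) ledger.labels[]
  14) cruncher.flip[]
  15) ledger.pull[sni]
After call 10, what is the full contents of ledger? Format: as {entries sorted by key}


Answer: {plevudru=632, sni=11301/1222}

Derivation:
$ prime x→94
:: 94
$ reciproc
:: 1/94
$ accrue x→40/7
:: 3767/658
$ amplify x→21/13
:: 11301/1222
$ setk k→sni v→ANS
:: nil
$ setk k→plevudru v→632
:: nil
$ labels
:: [plevudru, sni]
$ prime x→73
:: 73
$ setk k→sust v→ANS
:: nil
$ drop k→sust
:: 73
$ accrue x→ANS
:: 146
$ anchor d→2035-05-20
:: 2035-05-20
$ labels
:: [plevudru, sni]
$ flip
:: -146
$ pull k→sni
:: 11301/1222


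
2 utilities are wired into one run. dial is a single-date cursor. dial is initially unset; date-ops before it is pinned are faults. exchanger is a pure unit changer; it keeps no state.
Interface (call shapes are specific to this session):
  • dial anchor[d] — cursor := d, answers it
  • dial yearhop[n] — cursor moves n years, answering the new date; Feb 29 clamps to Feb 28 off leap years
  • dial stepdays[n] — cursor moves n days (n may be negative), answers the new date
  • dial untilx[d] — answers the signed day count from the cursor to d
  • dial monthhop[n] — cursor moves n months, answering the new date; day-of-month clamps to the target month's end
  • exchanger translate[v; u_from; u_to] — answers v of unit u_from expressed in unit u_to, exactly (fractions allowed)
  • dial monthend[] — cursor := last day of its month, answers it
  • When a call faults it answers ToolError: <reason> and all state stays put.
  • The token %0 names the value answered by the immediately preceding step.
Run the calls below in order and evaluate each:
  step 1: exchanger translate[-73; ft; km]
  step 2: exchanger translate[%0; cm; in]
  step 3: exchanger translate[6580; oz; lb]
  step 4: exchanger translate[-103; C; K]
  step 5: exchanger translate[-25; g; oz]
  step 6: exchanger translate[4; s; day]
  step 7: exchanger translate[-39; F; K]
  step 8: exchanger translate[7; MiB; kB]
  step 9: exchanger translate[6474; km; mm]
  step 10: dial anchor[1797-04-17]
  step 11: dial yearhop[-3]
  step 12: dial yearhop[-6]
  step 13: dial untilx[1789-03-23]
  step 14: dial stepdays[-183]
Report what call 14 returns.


CALL exchanger translate[-73; ft; km]
RET  -27813/1250000
CALL exchanger translate[%0; cm; in]
RET  -219/25000
CALL exchanger translate[6580; oz; lb]
RET  1645/4
CALL exchanger translate[-103; C; K]
RET  3403/20
CALL exchanger translate[-25; g; oz]
RET  -40000000/45359237
CALL exchanger translate[4; s; day]
RET  1/21600
CALL exchanger translate[-39; F; K]
RET  42067/180
CALL exchanger translate[7; MiB; kB]
RET  917504/125
CALL exchanger translate[6474; km; mm]
RET  6474000000
CALL dial anchor[1797-04-17]
RET  1797-04-17
CALL dial yearhop[-3]
RET  1794-04-17
CALL dial yearhop[-6]
RET  1788-04-17
CALL dial untilx[1789-03-23]
RET  340
CALL dial stepdays[-183]
RET  1787-10-17

Answer: 1787-10-17


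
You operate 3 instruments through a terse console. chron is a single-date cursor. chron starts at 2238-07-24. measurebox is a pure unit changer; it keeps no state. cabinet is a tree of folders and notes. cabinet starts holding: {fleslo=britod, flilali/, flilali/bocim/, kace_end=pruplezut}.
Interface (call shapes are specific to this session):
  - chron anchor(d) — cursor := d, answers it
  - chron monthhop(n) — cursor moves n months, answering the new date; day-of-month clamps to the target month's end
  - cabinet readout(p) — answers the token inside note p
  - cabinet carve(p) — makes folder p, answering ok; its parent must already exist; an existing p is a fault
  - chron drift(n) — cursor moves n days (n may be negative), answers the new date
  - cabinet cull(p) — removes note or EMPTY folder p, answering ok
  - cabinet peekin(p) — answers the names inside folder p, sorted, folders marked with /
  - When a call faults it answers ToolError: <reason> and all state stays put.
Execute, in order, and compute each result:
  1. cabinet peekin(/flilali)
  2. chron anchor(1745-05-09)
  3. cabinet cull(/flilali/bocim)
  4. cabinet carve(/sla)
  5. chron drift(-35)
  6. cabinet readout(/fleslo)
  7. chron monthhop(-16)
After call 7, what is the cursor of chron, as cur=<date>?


==> cabinet peekin(/flilali)
<== [bocim/]
==> chron anchor(1745-05-09)
<== 1745-05-09
==> cabinet cull(/flilali/bocim)
<== ok
==> cabinet carve(/sla)
<== ok
==> chron drift(-35)
<== 1745-04-04
==> cabinet readout(/fleslo)
<== britod
==> chron monthhop(-16)
<== 1743-12-04

Answer: cur=1743-12-04


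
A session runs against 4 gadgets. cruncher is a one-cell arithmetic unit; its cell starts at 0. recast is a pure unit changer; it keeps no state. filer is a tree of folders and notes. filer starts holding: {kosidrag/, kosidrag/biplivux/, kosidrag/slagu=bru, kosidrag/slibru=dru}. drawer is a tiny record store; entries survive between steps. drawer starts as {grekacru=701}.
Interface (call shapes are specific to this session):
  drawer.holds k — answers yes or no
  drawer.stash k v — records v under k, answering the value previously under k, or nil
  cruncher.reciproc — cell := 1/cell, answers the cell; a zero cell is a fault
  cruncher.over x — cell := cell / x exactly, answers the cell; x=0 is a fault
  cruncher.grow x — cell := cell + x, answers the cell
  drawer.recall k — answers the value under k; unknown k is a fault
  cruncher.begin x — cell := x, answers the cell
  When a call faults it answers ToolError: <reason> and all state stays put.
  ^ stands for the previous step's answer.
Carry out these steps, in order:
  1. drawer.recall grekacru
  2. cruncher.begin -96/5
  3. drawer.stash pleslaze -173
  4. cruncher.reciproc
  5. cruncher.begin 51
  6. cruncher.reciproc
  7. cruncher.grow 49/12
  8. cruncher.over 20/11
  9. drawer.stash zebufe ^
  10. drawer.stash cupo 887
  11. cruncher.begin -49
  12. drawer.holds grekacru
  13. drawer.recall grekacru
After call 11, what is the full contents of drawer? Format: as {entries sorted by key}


Answer: {cupo=887, grekacru=701, pleslaze=-173, zebufe=3069/1360}

Derivation:
→ drawer.recall(grekacru)
← 701
→ cruncher.begin(-96/5)
← -96/5
→ drawer.stash(pleslaze, -173)
← nil
→ cruncher.reciproc()
← -5/96
→ cruncher.begin(51)
← 51
→ cruncher.reciproc()
← 1/51
→ cruncher.grow(49/12)
← 279/68
→ cruncher.over(20/11)
← 3069/1360
→ drawer.stash(zebufe, ^)
← nil
→ drawer.stash(cupo, 887)
← nil
→ cruncher.begin(-49)
← -49
→ drawer.holds(grekacru)
← yes
→ drawer.recall(grekacru)
← 701


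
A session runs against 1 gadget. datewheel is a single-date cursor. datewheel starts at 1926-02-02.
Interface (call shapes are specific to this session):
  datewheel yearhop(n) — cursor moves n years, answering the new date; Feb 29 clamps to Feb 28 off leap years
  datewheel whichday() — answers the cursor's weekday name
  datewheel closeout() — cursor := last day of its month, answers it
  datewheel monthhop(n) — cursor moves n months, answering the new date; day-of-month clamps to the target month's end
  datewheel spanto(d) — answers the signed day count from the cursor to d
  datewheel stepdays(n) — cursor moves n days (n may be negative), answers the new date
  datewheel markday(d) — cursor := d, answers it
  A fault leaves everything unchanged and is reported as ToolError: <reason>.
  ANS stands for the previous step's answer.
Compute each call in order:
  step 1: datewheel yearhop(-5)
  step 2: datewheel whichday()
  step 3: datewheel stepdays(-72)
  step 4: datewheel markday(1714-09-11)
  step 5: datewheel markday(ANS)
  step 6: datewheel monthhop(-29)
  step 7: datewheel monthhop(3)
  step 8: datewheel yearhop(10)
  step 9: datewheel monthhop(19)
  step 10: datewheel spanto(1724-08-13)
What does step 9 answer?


$ datewheel yearhop n='-5'
  1921-02-02
$ datewheel whichday
  Wednesday
$ datewheel stepdays n='-72'
  1920-11-22
$ datewheel markday d='1714-09-11'
  1714-09-11
$ datewheel markday d='ANS'
  1714-09-11
$ datewheel monthhop n='-29'
  1712-04-11
$ datewheel monthhop n='3'
  1712-07-11
$ datewheel yearhop n='10'
  1722-07-11
$ datewheel monthhop n='19'
  1724-02-11
$ datewheel spanto d='1724-08-13'
  184

Answer: 1724-02-11


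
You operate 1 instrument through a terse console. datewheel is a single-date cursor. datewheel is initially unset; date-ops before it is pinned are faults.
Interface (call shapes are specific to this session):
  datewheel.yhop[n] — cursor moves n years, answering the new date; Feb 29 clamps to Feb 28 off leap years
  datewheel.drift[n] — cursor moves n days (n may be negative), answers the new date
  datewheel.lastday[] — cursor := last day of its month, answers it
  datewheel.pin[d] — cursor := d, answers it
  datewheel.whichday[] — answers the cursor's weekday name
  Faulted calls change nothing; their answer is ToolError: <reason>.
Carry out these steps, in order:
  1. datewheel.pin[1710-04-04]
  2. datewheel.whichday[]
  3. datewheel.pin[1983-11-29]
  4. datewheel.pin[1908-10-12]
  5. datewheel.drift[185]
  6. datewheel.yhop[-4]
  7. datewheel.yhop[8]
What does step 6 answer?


> datewheel.pin d→1710-04-04
:: 1710-04-04
> datewheel.whichday
:: Friday
> datewheel.pin d→1983-11-29
:: 1983-11-29
> datewheel.pin d→1908-10-12
:: 1908-10-12
> datewheel.drift n→185
:: 1909-04-15
> datewheel.yhop n→-4
:: 1905-04-15
> datewheel.yhop n→8
:: 1913-04-15

Answer: 1905-04-15


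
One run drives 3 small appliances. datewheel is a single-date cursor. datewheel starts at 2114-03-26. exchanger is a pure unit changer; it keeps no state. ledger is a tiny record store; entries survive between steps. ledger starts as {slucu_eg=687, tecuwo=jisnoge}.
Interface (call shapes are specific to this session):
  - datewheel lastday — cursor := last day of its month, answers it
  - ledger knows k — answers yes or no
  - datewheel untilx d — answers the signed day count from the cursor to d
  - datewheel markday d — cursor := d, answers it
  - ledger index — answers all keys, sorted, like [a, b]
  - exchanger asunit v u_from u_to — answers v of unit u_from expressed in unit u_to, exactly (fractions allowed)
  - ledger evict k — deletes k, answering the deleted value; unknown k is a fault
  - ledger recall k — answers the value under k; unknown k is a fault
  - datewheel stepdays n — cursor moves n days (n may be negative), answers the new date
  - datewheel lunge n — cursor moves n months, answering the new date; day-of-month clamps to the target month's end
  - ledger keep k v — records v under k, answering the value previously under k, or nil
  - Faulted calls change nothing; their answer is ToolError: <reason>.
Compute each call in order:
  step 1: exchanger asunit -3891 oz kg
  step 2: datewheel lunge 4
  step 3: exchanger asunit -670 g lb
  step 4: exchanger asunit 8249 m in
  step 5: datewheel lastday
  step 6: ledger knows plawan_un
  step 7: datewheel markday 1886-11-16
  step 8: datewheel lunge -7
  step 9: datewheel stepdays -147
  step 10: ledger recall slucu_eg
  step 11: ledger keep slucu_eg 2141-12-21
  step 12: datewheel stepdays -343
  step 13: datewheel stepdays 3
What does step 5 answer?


Answer: 2114-07-31

Derivation:
// exchanger asunit(v→-3891, u_from→oz, u_to→kg) : -176492791167/1600000000
// datewheel lunge(n→4) : 2114-07-26
// exchanger asunit(v→-670, u_from→g, u_to→lb) : -67000000/45359237
// exchanger asunit(v→8249, u_from→m, u_to→in) : 41245000/127
// datewheel lastday() : 2114-07-31
// ledger knows(k→plawan_un) : no
// datewheel markday(d→1886-11-16) : 1886-11-16
// datewheel lunge(n→-7) : 1886-04-16
// datewheel stepdays(n→-147) : 1885-11-20
// ledger recall(k→slucu_eg) : 687
// ledger keep(k→slucu_eg, v→2141-12-21) : 687
// datewheel stepdays(n→-343) : 1884-12-12
// datewheel stepdays(n→3) : 1884-12-15


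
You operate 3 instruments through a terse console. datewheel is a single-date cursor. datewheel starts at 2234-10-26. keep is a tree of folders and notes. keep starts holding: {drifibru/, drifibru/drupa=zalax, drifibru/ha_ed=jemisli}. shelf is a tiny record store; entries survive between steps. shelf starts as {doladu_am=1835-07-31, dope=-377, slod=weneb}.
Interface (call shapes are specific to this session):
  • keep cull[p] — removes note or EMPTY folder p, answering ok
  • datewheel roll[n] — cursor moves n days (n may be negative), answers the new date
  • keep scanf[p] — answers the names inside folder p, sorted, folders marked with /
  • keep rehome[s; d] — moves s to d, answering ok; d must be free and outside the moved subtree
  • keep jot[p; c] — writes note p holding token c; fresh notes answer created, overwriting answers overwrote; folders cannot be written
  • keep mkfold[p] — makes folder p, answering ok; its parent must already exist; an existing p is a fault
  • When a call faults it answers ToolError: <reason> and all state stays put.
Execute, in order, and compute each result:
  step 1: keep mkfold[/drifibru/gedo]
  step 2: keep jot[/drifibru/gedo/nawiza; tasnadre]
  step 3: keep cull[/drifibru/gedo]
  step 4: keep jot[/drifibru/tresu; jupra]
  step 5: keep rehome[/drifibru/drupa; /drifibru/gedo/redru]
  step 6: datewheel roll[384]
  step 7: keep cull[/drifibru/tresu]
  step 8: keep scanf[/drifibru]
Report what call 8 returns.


I invoke keep mkfold using p='/drifibru/gedo': ok.
I use keep jot using p='/drifibru/gedo/nawiza', c='tasnadre': created.
I invoke keep cull using p='/drifibru/gedo', which returns ToolError: not empty.
Calling keep jot using p='/drifibru/tresu', c='jupra', → created.
I try keep rehome using s='/drifibru/drupa', d='/drifibru/gedo/redru', and observe ok.
Now I run datewheel roll using n='384', and see 2235-11-14.
I run keep cull using p='/drifibru/tresu': ok.
I run keep scanf using p='/drifibru', and see [gedo/, ha_ed].

Answer: [gedo/, ha_ed]


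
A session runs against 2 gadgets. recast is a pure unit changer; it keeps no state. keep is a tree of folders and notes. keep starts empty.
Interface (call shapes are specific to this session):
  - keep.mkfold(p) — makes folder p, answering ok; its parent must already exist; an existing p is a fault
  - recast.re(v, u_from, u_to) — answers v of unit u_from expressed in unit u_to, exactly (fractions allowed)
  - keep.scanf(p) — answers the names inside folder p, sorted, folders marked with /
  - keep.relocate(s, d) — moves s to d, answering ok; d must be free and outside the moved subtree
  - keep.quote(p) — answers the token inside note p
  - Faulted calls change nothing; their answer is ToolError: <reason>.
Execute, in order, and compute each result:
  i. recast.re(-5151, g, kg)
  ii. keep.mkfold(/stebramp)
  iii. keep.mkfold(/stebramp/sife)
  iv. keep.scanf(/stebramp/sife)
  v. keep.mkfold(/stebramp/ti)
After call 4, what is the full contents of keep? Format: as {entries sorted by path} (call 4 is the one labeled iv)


Answer: {stebramp/, stebramp/sife/}

Derivation:
~$ recast.re v→-5151 u_from→g u_to→kg
[out] -5151/1000
~$ keep.mkfold p→/stebramp
[out] ok
~$ keep.mkfold p→/stebramp/sife
[out] ok
~$ keep.scanf p→/stebramp/sife
[out] []
~$ keep.mkfold p→/stebramp/ti
[out] ok


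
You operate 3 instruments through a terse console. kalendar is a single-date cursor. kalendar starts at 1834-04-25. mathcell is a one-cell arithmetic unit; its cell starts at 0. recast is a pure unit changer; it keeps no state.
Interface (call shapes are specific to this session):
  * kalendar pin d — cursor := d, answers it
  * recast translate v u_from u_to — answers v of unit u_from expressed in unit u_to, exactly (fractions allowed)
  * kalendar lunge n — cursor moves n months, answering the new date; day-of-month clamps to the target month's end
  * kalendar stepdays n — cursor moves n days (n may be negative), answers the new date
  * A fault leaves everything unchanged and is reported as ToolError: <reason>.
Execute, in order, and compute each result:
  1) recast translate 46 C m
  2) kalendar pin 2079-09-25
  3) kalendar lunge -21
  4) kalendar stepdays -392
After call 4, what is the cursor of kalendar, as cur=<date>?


Answer: cur=2076-11-28

Derivation:
[in] recast translate v=46 u_from=C u_to=m
:: ToolError: incompatible units
[in] kalendar pin d=2079-09-25
:: 2079-09-25
[in] kalendar lunge n=-21
:: 2077-12-25
[in] kalendar stepdays n=-392
:: 2076-11-28


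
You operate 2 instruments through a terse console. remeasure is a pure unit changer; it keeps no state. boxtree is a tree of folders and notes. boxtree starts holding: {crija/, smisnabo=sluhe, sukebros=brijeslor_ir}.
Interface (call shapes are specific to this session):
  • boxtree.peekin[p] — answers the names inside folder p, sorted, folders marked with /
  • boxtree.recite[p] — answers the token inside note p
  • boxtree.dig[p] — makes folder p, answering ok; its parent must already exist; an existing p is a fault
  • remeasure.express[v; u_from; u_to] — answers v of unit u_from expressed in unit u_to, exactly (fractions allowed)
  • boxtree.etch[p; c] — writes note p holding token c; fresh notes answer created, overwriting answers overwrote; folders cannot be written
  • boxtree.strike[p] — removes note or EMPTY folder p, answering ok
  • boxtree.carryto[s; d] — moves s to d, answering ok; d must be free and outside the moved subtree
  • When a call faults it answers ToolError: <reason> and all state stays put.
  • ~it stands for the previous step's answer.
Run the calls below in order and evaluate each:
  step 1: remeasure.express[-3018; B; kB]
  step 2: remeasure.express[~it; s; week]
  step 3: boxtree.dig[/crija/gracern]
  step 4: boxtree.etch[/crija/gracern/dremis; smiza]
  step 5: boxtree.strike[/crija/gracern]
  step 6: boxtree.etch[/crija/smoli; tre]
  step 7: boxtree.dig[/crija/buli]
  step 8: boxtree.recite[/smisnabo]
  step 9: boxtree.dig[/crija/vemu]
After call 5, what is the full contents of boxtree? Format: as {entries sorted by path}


Answer: {crija/, crija/gracern/, crija/gracern/dremis=smiza, smisnabo=sluhe, sukebros=brijeslor_ir}

Derivation:
·→ remeasure.express(v='-3018', u_from='B', u_to='kB')
·← -1509/500
·→ remeasure.express(v='~it', u_from='s', u_to='week')
·← -503/100800000
·→ boxtree.dig(p='/crija/gracern')
·← ok
·→ boxtree.etch(p='/crija/gracern/dremis', c='smiza')
·← created
·→ boxtree.strike(p='/crija/gracern')
·← ToolError: not empty
·→ boxtree.etch(p='/crija/smoli', c='tre')
·← created
·→ boxtree.dig(p='/crija/buli')
·← ok
·→ boxtree.recite(p='/smisnabo')
·← sluhe
·→ boxtree.dig(p='/crija/vemu')
·← ok


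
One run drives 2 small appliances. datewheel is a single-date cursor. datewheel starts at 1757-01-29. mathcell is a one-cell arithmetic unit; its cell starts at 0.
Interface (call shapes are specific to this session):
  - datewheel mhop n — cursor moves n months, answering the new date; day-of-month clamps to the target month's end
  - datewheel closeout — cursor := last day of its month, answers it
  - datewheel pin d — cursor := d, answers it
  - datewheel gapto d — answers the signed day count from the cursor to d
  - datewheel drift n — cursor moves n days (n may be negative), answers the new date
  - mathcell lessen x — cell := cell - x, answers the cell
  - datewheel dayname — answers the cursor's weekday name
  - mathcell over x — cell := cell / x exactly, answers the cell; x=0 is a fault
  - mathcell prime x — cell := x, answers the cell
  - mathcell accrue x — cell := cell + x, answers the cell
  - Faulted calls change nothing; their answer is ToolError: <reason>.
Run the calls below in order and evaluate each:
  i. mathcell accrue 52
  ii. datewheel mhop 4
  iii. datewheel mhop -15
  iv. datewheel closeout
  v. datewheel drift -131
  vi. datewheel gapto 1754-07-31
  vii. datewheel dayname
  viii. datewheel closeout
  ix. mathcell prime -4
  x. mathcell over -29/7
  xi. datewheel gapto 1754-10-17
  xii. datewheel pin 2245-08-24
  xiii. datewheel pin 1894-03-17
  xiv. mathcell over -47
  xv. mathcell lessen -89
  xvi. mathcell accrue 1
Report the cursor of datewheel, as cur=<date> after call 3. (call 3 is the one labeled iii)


Answer: cur=1756-02-29

Derivation:
# 1. mathcell accrue(x: 52) == 52
# 2. datewheel mhop(n: 4) == 1757-05-29
# 3. datewheel mhop(n: -15) == 1756-02-29
# 4. datewheel closeout() == 1756-02-29
# 5. datewheel drift(n: -131) == 1755-10-21
# 6. datewheel gapto(d: 1754-07-31) == -447
# 7. datewheel dayname() == Tuesday
# 8. datewheel closeout() == 1755-10-31
# 9. mathcell prime(x: -4) == -4
# 10. mathcell over(x: -29/7) == 28/29
# 11. datewheel gapto(d: 1754-10-17) == -379
# 12. datewheel pin(d: 2245-08-24) == 2245-08-24
# 13. datewheel pin(d: 1894-03-17) == 1894-03-17
# 14. mathcell over(x: -47) == -28/1363
# 15. mathcell lessen(x: -89) == 121279/1363
# 16. mathcell accrue(x: 1) == 122642/1363


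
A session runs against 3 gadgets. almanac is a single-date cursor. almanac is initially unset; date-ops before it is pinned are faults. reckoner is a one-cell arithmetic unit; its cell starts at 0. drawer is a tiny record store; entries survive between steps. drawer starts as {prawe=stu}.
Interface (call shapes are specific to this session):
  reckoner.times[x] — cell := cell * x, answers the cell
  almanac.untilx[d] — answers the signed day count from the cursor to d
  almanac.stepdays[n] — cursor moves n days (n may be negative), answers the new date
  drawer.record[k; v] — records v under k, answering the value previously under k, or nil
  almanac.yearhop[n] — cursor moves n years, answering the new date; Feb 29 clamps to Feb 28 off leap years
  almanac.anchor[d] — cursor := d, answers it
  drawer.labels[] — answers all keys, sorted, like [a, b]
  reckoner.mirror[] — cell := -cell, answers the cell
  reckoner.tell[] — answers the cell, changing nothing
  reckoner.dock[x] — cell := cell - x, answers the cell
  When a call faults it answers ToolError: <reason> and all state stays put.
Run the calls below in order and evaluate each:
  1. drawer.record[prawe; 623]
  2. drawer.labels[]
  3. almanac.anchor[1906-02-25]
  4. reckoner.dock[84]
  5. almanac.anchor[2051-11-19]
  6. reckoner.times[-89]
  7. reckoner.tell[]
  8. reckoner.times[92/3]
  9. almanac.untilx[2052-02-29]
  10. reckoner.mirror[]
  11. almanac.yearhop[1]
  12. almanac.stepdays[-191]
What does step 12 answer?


Then drawer.record passing prawe, 623, which returns stu.
Invoking drawer.labels, yielding [prawe].
I call almanac.anchor passing 1906-02-25, which returns 1906-02-25.
Calling reckoner.dock passing 84: -84.
Now I run almanac.anchor passing 2051-11-19, and get 2051-11-19.
Then reckoner.times passing -89, giving 7476.
I run reckoner.tell(): 7476.
I call reckoner.times passing 92/3, yielding 229264.
Invoking almanac.untilx passing 2052-02-29, and get 102.
Then reckoner.mirror, — result: -229264.
Now I run almanac.yearhop passing 1, → 2052-11-19.
I run almanac.stepdays passing -191: 2052-05-12.

Answer: 2052-05-12
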